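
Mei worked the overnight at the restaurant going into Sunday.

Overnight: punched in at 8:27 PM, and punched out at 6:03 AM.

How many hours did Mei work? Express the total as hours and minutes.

9 h 36 min

Overnight: 8:27 PM → midnight = 3 h 33 min; midnight → 6:03 AM = 6 h 3 min; span 9 h 36 min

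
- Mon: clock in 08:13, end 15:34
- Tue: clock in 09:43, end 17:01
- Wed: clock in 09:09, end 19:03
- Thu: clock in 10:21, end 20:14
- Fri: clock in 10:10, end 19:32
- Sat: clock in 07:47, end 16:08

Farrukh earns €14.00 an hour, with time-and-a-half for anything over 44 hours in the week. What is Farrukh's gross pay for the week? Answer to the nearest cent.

€787.15

Mon: 08:13–15:34 = 7 h 21 min
Tue: 09:43–17:01 = 7 h 18 min
Wed: 09:09–19:03 = 9 h 54 min
Thu: 10:21–20:14 = 9 h 53 min
Fri: 10:10–19:32 = 9 h 22 min
Sat: 07:47–16:08 = 8 h 21 min
Total worked: 52 h 9 min = 3129 min.
Regular 44 h 0 min = 2640 min at €14.00/h; overtime 8 h 9 min = 489 min at €21.00/h.
Pay = (2640 × €14.00 + 489 × €21.00) ÷ 60 = €787.15.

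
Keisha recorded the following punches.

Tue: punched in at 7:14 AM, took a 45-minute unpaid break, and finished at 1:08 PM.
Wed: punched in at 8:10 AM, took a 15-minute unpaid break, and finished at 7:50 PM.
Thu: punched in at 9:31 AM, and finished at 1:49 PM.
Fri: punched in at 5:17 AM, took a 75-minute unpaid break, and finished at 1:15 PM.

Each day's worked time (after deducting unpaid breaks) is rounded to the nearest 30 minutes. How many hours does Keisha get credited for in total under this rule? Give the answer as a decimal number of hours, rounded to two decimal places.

27.50 hours

Tue: 7:14 AM–1:08 PM = 5 h 54 min − 45 min = 5 h 9 min → rounds to 5 h 0 min
Wed: 8:10 AM–7:50 PM = 11 h 40 min − 15 min = 11 h 25 min → rounds to 11 h 30 min
Thu: 9:31 AM–1:49 PM = 4 h 18 min → rounds to 4 h 30 min
Fri: 5:17 AM–1:15 PM = 7 h 58 min − 75 min = 6 h 43 min → rounds to 6 h 30 min
Total credited: 27 h 30 min.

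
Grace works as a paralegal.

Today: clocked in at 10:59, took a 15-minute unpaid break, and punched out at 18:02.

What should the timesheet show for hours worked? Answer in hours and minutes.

6 h 48 min

Today: 10:59–18:02 = 7 h 3 min; less 15 min break → 6 h 48 min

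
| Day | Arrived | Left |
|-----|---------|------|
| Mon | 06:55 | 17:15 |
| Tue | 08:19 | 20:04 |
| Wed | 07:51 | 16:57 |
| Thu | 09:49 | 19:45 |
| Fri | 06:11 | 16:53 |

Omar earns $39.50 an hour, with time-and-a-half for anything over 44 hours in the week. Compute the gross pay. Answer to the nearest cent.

$2201.14

Mon: 06:55–17:15 = 10 h 20 min
Tue: 08:19–20:04 = 11 h 45 min
Wed: 07:51–16:57 = 9 h 6 min
Thu: 09:49–19:45 = 9 h 56 min
Fri: 06:11–16:53 = 10 h 42 min
Total worked: 51 h 49 min = 3109 min.
Regular 44 h 0 min = 2640 min at $39.50/h; overtime 7 h 49 min = 469 min at $59.25/h.
Pay = (2640 × $39.50 + 469 × $59.25) ÷ 60 = $2201.14.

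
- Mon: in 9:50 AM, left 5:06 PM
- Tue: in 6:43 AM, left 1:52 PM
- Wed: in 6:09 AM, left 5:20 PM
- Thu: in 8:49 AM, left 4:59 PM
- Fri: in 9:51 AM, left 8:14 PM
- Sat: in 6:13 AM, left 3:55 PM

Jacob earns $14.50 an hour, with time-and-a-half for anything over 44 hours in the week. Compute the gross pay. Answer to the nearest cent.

$852.24

Mon: 9:50 AM–5:06 PM = 7 h 16 min
Tue: 6:43 AM–1:52 PM = 7 h 9 min
Wed: 6:09 AM–5:20 PM = 11 h 11 min
Thu: 8:49 AM–4:59 PM = 8 h 10 min
Fri: 9:51 AM–8:14 PM = 10 h 23 min
Sat: 6:13 AM–3:55 PM = 9 h 42 min
Total worked: 53 h 51 min = 3231 min.
Regular 44 h 0 min = 2640 min at $14.50/h; overtime 9 h 51 min = 591 min at $21.75/h.
Pay = (2640 × $14.50 + 591 × $21.75) ÷ 60 = $852.24.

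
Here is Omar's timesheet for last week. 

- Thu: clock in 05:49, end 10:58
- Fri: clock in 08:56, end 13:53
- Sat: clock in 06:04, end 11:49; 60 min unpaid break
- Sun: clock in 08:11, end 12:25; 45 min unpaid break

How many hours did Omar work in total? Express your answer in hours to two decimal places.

18.33 hours

Thu: 05:49–10:58 = 5 h 9 min
Fri: 08:56–13:53 = 4 h 57 min
Sat: 06:04–11:49 = 5 h 45 min; less 60 min break → 4 h 45 min
Sun: 08:11–12:25 = 4 h 14 min; less 45 min break → 3 h 29 min
Total: 5 h 9 min + 4 h 57 min + 4 h 45 min + 3 h 29 min = 18 h 20 min.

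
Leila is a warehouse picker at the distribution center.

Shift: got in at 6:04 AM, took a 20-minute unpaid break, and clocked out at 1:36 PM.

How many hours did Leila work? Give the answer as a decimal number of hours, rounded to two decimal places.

Shift: 6:04 AM–1:36 PM = 7 h 32 min; less 20 min break → 7 h 12 min

7.20 hours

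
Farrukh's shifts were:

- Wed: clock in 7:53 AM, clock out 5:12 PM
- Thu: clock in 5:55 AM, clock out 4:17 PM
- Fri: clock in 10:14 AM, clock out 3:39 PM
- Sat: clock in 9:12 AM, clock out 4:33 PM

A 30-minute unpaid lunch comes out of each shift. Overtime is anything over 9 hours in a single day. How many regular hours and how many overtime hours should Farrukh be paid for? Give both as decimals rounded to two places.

Regular 29.58 hours, overtime 0.87 hours

Wed: 7:53 AM–5:12 PM = 9 h 19 min; less 30 min break → 8 h 49 min
Thu: 5:55 AM–4:17 PM = 10 h 22 min; less 30 min break → 9 h 52 min
Fri: 10:14 AM–3:39 PM = 5 h 25 min; less 30 min break → 4 h 55 min
Sat: 9:12 AM–4:33 PM = 7 h 21 min; less 30 min break → 6 h 51 min
Wed reg 8 h 49 min / OT 0 h 0 min; Thu reg 9 h 0 min / OT 0 h 52 min; Fri reg 4 h 55 min / OT 0 h 0 min; Sat reg 6 h 51 min / OT 0 h 0 min.
Totals: regular 29 h 35 min, overtime 0 h 52 min.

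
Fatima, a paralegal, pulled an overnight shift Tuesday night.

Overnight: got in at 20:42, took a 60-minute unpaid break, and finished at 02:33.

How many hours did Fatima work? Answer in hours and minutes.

4 h 51 min

Overnight: 20:42 → midnight = 3 h 18 min; midnight → 02:33 = 2 h 33 min; span 5 h 51 min; less 60 min break → 4 h 51 min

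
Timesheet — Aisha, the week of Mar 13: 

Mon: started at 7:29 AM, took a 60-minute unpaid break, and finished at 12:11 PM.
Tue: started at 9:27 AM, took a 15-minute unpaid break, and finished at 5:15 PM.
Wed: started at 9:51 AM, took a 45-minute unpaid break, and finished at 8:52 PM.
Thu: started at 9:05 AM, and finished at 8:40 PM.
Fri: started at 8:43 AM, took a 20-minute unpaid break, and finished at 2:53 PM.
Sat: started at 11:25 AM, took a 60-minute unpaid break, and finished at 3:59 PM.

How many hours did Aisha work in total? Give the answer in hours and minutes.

Mon: 7:29 AM–12:11 PM = 4 h 42 min; less 60 min break → 3 h 42 min
Tue: 9:27 AM–5:15 PM = 7 h 48 min; less 15 min break → 7 h 33 min
Wed: 9:51 AM–8:52 PM = 11 h 1 min; less 45 min break → 10 h 16 min
Thu: 9:05 AM–8:40 PM = 11 h 35 min
Fri: 8:43 AM–2:53 PM = 6 h 10 min; less 20 min break → 5 h 50 min
Sat: 11:25 AM–3:59 PM = 4 h 34 min; less 60 min break → 3 h 34 min
Total: 3 h 42 min + 7 h 33 min + 10 h 16 min + 11 h 35 min + 5 h 50 min + 3 h 34 min = 42 h 30 min.

42 h 30 min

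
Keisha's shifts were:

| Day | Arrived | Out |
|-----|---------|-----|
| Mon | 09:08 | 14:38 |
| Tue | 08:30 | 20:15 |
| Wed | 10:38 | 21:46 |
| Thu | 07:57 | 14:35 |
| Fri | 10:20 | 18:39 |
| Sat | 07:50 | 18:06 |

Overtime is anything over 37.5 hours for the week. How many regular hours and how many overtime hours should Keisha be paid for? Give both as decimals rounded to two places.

Mon: 09:08–14:38 = 5 h 30 min
Tue: 08:30–20:15 = 11 h 45 min
Wed: 10:38–21:46 = 11 h 8 min
Thu: 07:57–14:35 = 6 h 38 min
Fri: 10:20–18:39 = 8 h 19 min
Sat: 07:50–18:06 = 10 h 16 min
Total worked: 53 h 36 min = 53.60 h.
Threshold 37.5 h → overtime 16 h 6 min, regular 37 h 30 min.

Regular 37.50 hours, overtime 16.10 hours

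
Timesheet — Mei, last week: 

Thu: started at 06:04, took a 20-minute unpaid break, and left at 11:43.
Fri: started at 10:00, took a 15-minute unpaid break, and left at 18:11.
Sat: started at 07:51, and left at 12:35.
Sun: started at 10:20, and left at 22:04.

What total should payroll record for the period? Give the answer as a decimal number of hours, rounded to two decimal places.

29.72 hours

Thu: 06:04–11:43 = 5 h 39 min; less 20 min break → 5 h 19 min
Fri: 10:00–18:11 = 8 h 11 min; less 15 min break → 7 h 56 min
Sat: 07:51–12:35 = 4 h 44 min
Sun: 10:20–22:04 = 11 h 44 min
Total: 5 h 19 min + 7 h 56 min + 4 h 44 min + 11 h 44 min = 29 h 43 min.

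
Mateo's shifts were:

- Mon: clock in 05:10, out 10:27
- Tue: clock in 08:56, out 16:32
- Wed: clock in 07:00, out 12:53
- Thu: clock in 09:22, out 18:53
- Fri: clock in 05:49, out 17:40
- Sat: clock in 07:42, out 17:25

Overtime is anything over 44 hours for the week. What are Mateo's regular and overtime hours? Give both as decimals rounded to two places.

Regular 44.00 hours, overtime 5.85 hours

Mon: 05:10–10:27 = 5 h 17 min
Tue: 08:56–16:32 = 7 h 36 min
Wed: 07:00–12:53 = 5 h 53 min
Thu: 09:22–18:53 = 9 h 31 min
Fri: 05:49–17:40 = 11 h 51 min
Sat: 07:42–17:25 = 9 h 43 min
Total worked: 49 h 51 min = 49.85 h.
Threshold 44 h → overtime 5 h 51 min, regular 44 h 0 min.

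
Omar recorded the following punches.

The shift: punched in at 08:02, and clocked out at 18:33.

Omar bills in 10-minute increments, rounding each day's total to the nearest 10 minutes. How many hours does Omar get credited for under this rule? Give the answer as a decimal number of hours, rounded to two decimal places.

The shift: 08:02–18:33 = 10 h 31 min → rounds to 10 h 30 min

10.50 hours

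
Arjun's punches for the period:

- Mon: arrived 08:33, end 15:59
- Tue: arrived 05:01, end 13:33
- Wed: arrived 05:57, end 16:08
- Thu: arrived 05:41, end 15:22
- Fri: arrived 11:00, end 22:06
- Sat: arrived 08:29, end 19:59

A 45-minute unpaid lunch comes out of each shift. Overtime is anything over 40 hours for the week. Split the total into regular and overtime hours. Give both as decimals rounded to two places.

Mon: 08:33–15:59 = 7 h 26 min; less 45 min break → 6 h 41 min
Tue: 05:01–13:33 = 8 h 32 min; less 45 min break → 7 h 47 min
Wed: 05:57–16:08 = 10 h 11 min; less 45 min break → 9 h 26 min
Thu: 05:41–15:22 = 9 h 41 min; less 45 min break → 8 h 56 min
Fri: 11:00–22:06 = 11 h 6 min; less 45 min break → 10 h 21 min
Sat: 08:29–19:59 = 11 h 30 min; less 45 min break → 10 h 45 min
Total worked: 53 h 56 min = 53.93 h.
Threshold 40 h → overtime 13 h 56 min, regular 40 h 0 min.

Regular 40.00 hours, overtime 13.93 hours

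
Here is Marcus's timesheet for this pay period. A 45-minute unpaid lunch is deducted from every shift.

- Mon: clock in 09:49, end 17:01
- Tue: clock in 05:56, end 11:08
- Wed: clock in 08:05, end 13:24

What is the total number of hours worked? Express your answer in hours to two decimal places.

15.47 hours

Mon: 09:49–17:01 = 7 h 12 min; less 45 min break → 6 h 27 min
Tue: 05:56–11:08 = 5 h 12 min; less 45 min break → 4 h 27 min
Wed: 08:05–13:24 = 5 h 19 min; less 45 min break → 4 h 34 min
Total: 6 h 27 min + 4 h 27 min + 4 h 34 min = 15 h 28 min.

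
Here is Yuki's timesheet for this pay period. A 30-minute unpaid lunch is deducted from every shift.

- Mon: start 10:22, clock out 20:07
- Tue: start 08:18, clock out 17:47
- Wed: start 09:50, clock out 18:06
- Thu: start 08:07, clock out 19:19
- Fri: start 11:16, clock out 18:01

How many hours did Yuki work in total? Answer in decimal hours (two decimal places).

Mon: 10:22–20:07 = 9 h 45 min; less 30 min break → 9 h 15 min
Tue: 08:18–17:47 = 9 h 29 min; less 30 min break → 8 h 59 min
Wed: 09:50–18:06 = 8 h 16 min; less 30 min break → 7 h 46 min
Thu: 08:07–19:19 = 11 h 12 min; less 30 min break → 10 h 42 min
Fri: 11:16–18:01 = 6 h 45 min; less 30 min break → 6 h 15 min
Total: 9 h 15 min + 8 h 59 min + 7 h 46 min + 10 h 42 min + 6 h 15 min = 42 h 57 min.

42.95 hours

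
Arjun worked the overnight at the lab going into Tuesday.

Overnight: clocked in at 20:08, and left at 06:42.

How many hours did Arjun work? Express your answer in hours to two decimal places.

10.57 hours

Overnight: 20:08 → midnight = 3 h 52 min; midnight → 06:42 = 6 h 42 min; span 10 h 34 min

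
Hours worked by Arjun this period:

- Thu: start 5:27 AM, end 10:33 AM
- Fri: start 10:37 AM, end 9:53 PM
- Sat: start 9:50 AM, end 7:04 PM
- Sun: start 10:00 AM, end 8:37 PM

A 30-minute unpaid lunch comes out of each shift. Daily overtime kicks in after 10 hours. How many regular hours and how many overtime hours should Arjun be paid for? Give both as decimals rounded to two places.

Thu: 5:27 AM–10:33 AM = 5 h 6 min; less 30 min break → 4 h 36 min
Fri: 10:37 AM–9:53 PM = 11 h 16 min; less 30 min break → 10 h 46 min
Sat: 9:50 AM–7:04 PM = 9 h 14 min; less 30 min break → 8 h 44 min
Sun: 10:00 AM–8:37 PM = 10 h 37 min; less 30 min break → 10 h 7 min
Thu reg 4 h 36 min / OT 0 h 0 min; Fri reg 10 h 0 min / OT 0 h 46 min; Sat reg 8 h 44 min / OT 0 h 0 min; Sun reg 10 h 0 min / OT 0 h 7 min.
Totals: regular 33 h 20 min, overtime 0 h 53 min.

Regular 33.33 hours, overtime 0.88 hours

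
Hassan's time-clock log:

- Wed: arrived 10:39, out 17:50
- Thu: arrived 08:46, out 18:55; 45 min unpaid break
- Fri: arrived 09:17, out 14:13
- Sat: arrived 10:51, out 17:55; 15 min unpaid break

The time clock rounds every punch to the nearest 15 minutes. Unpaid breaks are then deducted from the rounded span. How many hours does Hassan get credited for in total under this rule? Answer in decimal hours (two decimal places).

Wed: in 10:39→10:45, out 17:50→17:45; 7 h 0 min
Thu: in 08:46→08:45, out 18:55→19:00; 10 h 15 min − 45 min = 9 h 30 min
Fri: in 09:17→09:15, out 14:13→14:15; 5 h 0 min
Sat: in 10:51→10:45, out 17:55→18:00; 7 h 15 min − 15 min = 7 h 0 min
Total credited: 28 h 30 min.

28.50 hours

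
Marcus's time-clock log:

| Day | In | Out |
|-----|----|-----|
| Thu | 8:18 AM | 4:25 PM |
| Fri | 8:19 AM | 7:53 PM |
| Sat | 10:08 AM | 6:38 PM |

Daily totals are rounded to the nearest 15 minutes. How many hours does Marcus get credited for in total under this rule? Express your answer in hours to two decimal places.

Thu: 8:18 AM–4:25 PM = 8 h 7 min → rounds to 8 h 0 min
Fri: 8:19 AM–7:53 PM = 11 h 34 min → rounds to 11 h 30 min
Sat: 10:08 AM–6:38 PM = 8 h 30 min → rounds to 8 h 30 min
Total credited: 28 h 0 min.

28.00 hours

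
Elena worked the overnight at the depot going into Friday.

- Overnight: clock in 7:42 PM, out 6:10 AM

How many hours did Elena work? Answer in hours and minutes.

Overnight: 7:42 PM → midnight = 4 h 18 min; midnight → 6:10 AM = 6 h 10 min; span 10 h 28 min

10 h 28 min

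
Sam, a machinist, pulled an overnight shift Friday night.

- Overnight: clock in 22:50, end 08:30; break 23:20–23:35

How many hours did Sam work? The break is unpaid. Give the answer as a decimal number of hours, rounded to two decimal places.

Overnight: 22:50 → midnight = 1 h 10 min; midnight → 08:30 = 8 h 30 min; span 9 h 40 min; less 15 min break → 9 h 25 min

9.42 hours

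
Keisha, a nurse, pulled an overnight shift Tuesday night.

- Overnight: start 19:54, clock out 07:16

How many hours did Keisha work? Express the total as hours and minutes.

Overnight: 19:54 → midnight = 4 h 6 min; midnight → 07:16 = 7 h 16 min; span 11 h 22 min

11 h 22 min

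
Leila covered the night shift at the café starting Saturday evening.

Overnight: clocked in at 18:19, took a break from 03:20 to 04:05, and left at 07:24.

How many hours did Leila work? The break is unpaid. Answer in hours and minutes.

Overnight: 18:19 → midnight = 5 h 41 min; midnight → 07:24 = 7 h 24 min; span 13 h 5 min; less 45 min break → 12 h 20 min

12 h 20 min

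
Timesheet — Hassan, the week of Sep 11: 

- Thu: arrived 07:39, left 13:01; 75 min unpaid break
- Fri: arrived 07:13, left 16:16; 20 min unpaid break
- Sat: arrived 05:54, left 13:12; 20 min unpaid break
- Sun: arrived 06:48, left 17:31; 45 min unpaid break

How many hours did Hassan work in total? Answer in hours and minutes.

Thu: 07:39–13:01 = 5 h 22 min; less 75 min break → 4 h 7 min
Fri: 07:13–16:16 = 9 h 3 min; less 20 min break → 8 h 43 min
Sat: 05:54–13:12 = 7 h 18 min; less 20 min break → 6 h 58 min
Sun: 06:48–17:31 = 10 h 43 min; less 45 min break → 9 h 58 min
Total: 4 h 7 min + 8 h 43 min + 6 h 58 min + 9 h 58 min = 29 h 46 min.

29 h 46 min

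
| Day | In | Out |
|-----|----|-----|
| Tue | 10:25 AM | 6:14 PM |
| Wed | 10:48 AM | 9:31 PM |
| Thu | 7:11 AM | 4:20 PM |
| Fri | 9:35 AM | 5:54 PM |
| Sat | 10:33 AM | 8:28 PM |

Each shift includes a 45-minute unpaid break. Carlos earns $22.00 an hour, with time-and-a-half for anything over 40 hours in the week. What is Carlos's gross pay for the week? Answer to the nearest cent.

$951.50

Tue: 10:25 AM–6:14 PM = 7 h 49 min; less 45 min break → 7 h 4 min
Wed: 10:48 AM–9:31 PM = 10 h 43 min; less 45 min break → 9 h 58 min
Thu: 7:11 AM–4:20 PM = 9 h 9 min; less 45 min break → 8 h 24 min
Fri: 9:35 AM–5:54 PM = 8 h 19 min; less 45 min break → 7 h 34 min
Sat: 10:33 AM–8:28 PM = 9 h 55 min; less 45 min break → 9 h 10 min
Total worked: 42 h 10 min = 2530 min.
Regular 40 h 0 min = 2400 min at $22.00/h; overtime 2 h 10 min = 130 min at $33.00/h.
Pay = (2400 × $22.00 + 130 × $33.00) ÷ 60 = $951.50.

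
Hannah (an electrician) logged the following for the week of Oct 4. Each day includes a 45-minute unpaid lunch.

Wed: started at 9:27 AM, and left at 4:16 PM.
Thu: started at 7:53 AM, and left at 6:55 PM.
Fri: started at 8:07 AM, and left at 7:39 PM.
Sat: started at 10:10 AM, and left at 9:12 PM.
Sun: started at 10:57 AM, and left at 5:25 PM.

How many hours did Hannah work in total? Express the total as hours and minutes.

Wed: 9:27 AM–4:16 PM = 6 h 49 min; less 45 min break → 6 h 4 min
Thu: 7:53 AM–6:55 PM = 11 h 2 min; less 45 min break → 10 h 17 min
Fri: 8:07 AM–7:39 PM = 11 h 32 min; less 45 min break → 10 h 47 min
Sat: 10:10 AM–9:12 PM = 11 h 2 min; less 45 min break → 10 h 17 min
Sun: 10:57 AM–5:25 PM = 6 h 28 min; less 45 min break → 5 h 43 min
Total: 6 h 4 min + 10 h 17 min + 10 h 47 min + 10 h 17 min + 5 h 43 min = 43 h 8 min.

43 h 8 min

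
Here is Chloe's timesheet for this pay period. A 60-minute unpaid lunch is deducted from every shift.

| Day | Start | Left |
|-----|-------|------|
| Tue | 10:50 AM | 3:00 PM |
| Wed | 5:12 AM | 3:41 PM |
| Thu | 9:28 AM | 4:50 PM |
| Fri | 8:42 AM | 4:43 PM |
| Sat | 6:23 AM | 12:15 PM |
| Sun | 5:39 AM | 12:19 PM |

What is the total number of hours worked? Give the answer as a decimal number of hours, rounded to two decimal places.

Tue: 10:50 AM–3:00 PM = 4 h 10 min; less 60 min break → 3 h 10 min
Wed: 5:12 AM–3:41 PM = 10 h 29 min; less 60 min break → 9 h 29 min
Thu: 9:28 AM–4:50 PM = 7 h 22 min; less 60 min break → 6 h 22 min
Fri: 8:42 AM–4:43 PM = 8 h 1 min; less 60 min break → 7 h 1 min
Sat: 6:23 AM–12:15 PM = 5 h 52 min; less 60 min break → 4 h 52 min
Sun: 5:39 AM–12:19 PM = 6 h 40 min; less 60 min break → 5 h 40 min
Total: 3 h 10 min + 9 h 29 min + 6 h 22 min + 7 h 1 min + 4 h 52 min + 5 h 40 min = 36 h 34 min.

36.57 hours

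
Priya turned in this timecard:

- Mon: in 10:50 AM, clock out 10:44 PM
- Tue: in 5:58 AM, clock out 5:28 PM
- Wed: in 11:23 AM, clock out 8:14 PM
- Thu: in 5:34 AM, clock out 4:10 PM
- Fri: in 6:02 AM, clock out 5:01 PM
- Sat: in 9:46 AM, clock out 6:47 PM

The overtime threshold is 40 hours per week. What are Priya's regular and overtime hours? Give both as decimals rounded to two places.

Mon: 10:50 AM–10:44 PM = 11 h 54 min
Tue: 5:58 AM–5:28 PM = 11 h 30 min
Wed: 11:23 AM–8:14 PM = 8 h 51 min
Thu: 5:34 AM–4:10 PM = 10 h 36 min
Fri: 6:02 AM–5:01 PM = 10 h 59 min
Sat: 9:46 AM–6:47 PM = 9 h 1 min
Total worked: 62 h 51 min = 62.85 h.
Threshold 40 h → overtime 22 h 51 min, regular 40 h 0 min.

Regular 40.00 hours, overtime 22.85 hours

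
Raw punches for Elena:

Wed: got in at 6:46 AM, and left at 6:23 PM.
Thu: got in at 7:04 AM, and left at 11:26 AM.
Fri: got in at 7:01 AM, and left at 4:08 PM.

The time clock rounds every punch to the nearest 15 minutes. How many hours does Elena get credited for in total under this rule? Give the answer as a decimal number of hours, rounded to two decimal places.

25.50 hours

Wed: in 6:46 AM→6:45 AM, out 6:23 PM→6:30 PM; 11 h 45 min
Thu: in 7:04 AM→7:00 AM, out 11:26 AM→11:30 AM; 4 h 30 min
Fri: in 7:01 AM→7:00 AM, out 4:08 PM→4:15 PM; 9 h 15 min
Total credited: 25 h 30 min.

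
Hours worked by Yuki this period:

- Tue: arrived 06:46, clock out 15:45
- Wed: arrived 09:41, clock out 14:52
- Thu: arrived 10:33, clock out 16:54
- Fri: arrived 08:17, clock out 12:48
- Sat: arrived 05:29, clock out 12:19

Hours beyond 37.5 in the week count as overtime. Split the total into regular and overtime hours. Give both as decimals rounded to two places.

Tue: 06:46–15:45 = 8 h 59 min
Wed: 09:41–14:52 = 5 h 11 min
Thu: 10:33–16:54 = 6 h 21 min
Fri: 08:17–12:48 = 4 h 31 min
Sat: 05:29–12:19 = 6 h 50 min
Total worked: 31 h 52 min = 31.87 h.
Threshold 37.5 h → overtime 0 h 0 min, regular 31 h 52 min.

Regular 31.87 hours, overtime 0.00 hours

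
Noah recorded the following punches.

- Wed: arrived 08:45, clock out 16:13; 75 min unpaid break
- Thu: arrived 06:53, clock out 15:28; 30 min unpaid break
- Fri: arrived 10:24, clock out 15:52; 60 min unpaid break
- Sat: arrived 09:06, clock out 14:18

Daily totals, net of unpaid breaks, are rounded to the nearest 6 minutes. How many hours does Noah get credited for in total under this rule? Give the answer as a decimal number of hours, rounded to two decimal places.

24.00 hours

Wed: 08:45–16:13 = 7 h 28 min − 75 min = 6 h 13 min → rounds to 6 h 12 min
Thu: 06:53–15:28 = 8 h 35 min − 30 min = 8 h 5 min → rounds to 8 h 6 min
Fri: 10:24–15:52 = 5 h 28 min − 60 min = 4 h 28 min → rounds to 4 h 30 min
Sat: 09:06–14:18 = 5 h 12 min → rounds to 5 h 12 min
Total credited: 24 h 0 min.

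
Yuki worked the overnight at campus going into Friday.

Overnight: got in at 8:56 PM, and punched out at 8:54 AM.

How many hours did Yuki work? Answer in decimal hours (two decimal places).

11.97 hours

Overnight: 8:56 PM → midnight = 3 h 4 min; midnight → 8:54 AM = 8 h 54 min; span 11 h 58 min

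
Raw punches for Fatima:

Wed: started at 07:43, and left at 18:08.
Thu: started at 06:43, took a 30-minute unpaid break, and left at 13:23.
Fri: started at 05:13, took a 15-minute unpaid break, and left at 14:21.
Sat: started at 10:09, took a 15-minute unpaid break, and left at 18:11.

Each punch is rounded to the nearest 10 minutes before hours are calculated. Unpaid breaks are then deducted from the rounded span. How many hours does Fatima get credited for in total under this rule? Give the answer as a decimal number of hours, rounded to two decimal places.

Wed: in 07:43→07:40, out 18:08→18:10; 10 h 30 min
Thu: in 06:43→06:40, out 13:23→13:20; 6 h 40 min − 30 min = 6 h 10 min
Fri: in 05:13→05:10, out 14:21→14:20; 9 h 10 min − 15 min = 8 h 55 min
Sat: in 10:09→10:10, out 18:11→18:10; 8 h 0 min − 15 min = 7 h 45 min
Total credited: 33 h 20 min.

33.33 hours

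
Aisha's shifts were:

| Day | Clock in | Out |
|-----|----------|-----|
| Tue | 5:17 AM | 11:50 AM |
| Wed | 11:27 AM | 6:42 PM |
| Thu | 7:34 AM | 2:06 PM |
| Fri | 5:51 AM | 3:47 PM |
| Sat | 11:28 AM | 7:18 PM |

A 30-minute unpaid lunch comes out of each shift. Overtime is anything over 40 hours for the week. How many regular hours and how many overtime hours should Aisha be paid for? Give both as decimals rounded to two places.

Regular 35.60 hours, overtime 0.00 hours

Tue: 5:17 AM–11:50 AM = 6 h 33 min; less 30 min break → 6 h 3 min
Wed: 11:27 AM–6:42 PM = 7 h 15 min; less 30 min break → 6 h 45 min
Thu: 7:34 AM–2:06 PM = 6 h 32 min; less 30 min break → 6 h 2 min
Fri: 5:51 AM–3:47 PM = 9 h 56 min; less 30 min break → 9 h 26 min
Sat: 11:28 AM–7:18 PM = 7 h 50 min; less 30 min break → 7 h 20 min
Total worked: 35 h 36 min = 35.60 h.
Threshold 40 h → overtime 0 h 0 min, regular 35 h 36 min.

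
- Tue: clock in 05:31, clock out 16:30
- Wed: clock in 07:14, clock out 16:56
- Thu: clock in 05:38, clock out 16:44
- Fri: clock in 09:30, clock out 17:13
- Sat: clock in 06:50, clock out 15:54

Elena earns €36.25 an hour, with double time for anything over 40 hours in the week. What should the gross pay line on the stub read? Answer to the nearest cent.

Tue: 05:31–16:30 = 10 h 59 min
Wed: 07:14–16:56 = 9 h 42 min
Thu: 05:38–16:44 = 11 h 6 min
Fri: 09:30–17:13 = 7 h 43 min
Sat: 06:50–15:54 = 9 h 4 min
Total worked: 48 h 34 min = 2914 min.
Regular 40 h 0 min = 2400 min at €36.25/h; overtime 8 h 34 min = 514 min at €72.50/h.
Pay = (2400 × €36.25 + 514 × €72.50) ÷ 60 = €2071.08.

€2071.08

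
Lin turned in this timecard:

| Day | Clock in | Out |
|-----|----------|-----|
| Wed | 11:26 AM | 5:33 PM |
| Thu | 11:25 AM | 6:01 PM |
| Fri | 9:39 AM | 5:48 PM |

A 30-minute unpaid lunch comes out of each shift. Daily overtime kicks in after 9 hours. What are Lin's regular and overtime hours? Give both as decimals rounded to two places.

Wed: 11:26 AM–5:33 PM = 6 h 7 min; less 30 min break → 5 h 37 min
Thu: 11:25 AM–6:01 PM = 6 h 36 min; less 30 min break → 6 h 6 min
Fri: 9:39 AM–5:48 PM = 8 h 9 min; less 30 min break → 7 h 39 min
Wed reg 5 h 37 min / OT 0 h 0 min; Thu reg 6 h 6 min / OT 0 h 0 min; Fri reg 7 h 39 min / OT 0 h 0 min.
Totals: regular 19 h 22 min, overtime 0 h 0 min.

Regular 19.37 hours, overtime 0.00 hours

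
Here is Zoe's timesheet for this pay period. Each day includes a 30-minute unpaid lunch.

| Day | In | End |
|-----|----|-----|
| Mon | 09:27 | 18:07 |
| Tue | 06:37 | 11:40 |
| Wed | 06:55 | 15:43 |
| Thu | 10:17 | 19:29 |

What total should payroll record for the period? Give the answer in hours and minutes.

29 h 43 min

Mon: 09:27–18:07 = 8 h 40 min; less 30 min break → 8 h 10 min
Tue: 06:37–11:40 = 5 h 3 min; less 30 min break → 4 h 33 min
Wed: 06:55–15:43 = 8 h 48 min; less 30 min break → 8 h 18 min
Thu: 10:17–19:29 = 9 h 12 min; less 30 min break → 8 h 42 min
Total: 8 h 10 min + 4 h 33 min + 8 h 18 min + 8 h 42 min = 29 h 43 min.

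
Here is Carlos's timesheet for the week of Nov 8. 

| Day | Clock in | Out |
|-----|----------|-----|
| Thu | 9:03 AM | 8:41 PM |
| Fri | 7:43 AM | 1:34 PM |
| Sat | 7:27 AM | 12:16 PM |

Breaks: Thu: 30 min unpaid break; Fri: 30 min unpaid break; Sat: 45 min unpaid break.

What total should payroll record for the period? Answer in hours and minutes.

Thu: 9:03 AM–8:41 PM = 11 h 38 min; less 30 min break → 11 h 8 min
Fri: 7:43 AM–1:34 PM = 5 h 51 min; less 30 min break → 5 h 21 min
Sat: 7:27 AM–12:16 PM = 4 h 49 min; less 45 min break → 4 h 4 min
Total: 11 h 8 min + 5 h 21 min + 4 h 4 min = 20 h 33 min.

20 h 33 min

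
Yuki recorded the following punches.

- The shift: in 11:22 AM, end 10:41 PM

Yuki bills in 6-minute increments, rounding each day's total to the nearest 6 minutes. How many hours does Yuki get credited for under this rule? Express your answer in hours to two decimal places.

11.30 hours

The shift: 11:22 AM–10:41 PM = 11 h 19 min → rounds to 11 h 18 min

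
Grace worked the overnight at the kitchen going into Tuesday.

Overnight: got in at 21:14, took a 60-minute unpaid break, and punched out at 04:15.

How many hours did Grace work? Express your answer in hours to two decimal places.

6.02 hours

Overnight: 21:14 → midnight = 2 h 46 min; midnight → 04:15 = 4 h 15 min; span 7 h 1 min; less 60 min break → 6 h 1 min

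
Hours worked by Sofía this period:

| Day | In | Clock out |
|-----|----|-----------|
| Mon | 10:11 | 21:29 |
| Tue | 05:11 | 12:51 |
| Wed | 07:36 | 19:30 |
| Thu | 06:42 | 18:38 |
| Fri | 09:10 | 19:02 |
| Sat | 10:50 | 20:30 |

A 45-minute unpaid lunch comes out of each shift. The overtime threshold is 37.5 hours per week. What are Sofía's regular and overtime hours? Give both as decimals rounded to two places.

Regular 37.50 hours, overtime 20.33 hours

Mon: 10:11–21:29 = 11 h 18 min; less 45 min break → 10 h 33 min
Tue: 05:11–12:51 = 7 h 40 min; less 45 min break → 6 h 55 min
Wed: 07:36–19:30 = 11 h 54 min; less 45 min break → 11 h 9 min
Thu: 06:42–18:38 = 11 h 56 min; less 45 min break → 11 h 11 min
Fri: 09:10–19:02 = 9 h 52 min; less 45 min break → 9 h 7 min
Sat: 10:50–20:30 = 9 h 40 min; less 45 min break → 8 h 55 min
Total worked: 57 h 50 min = 57.83 h.
Threshold 37.5 h → overtime 20 h 20 min, regular 37 h 30 min.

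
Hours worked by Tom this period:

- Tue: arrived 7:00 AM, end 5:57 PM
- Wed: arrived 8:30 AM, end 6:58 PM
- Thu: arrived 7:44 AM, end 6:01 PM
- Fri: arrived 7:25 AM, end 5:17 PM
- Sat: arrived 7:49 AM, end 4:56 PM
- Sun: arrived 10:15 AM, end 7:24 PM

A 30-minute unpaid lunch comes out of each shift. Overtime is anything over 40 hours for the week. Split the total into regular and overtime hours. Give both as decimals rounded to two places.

Tue: 7:00 AM–5:57 PM = 10 h 57 min; less 30 min break → 10 h 27 min
Wed: 8:30 AM–6:58 PM = 10 h 28 min; less 30 min break → 9 h 58 min
Thu: 7:44 AM–6:01 PM = 10 h 17 min; less 30 min break → 9 h 47 min
Fri: 7:25 AM–5:17 PM = 9 h 52 min; less 30 min break → 9 h 22 min
Sat: 7:49 AM–4:56 PM = 9 h 7 min; less 30 min break → 8 h 37 min
Sun: 10:15 AM–7:24 PM = 9 h 9 min; less 30 min break → 8 h 39 min
Total worked: 56 h 50 min = 56.83 h.
Threshold 40 h → overtime 16 h 50 min, regular 40 h 0 min.

Regular 40.00 hours, overtime 16.83 hours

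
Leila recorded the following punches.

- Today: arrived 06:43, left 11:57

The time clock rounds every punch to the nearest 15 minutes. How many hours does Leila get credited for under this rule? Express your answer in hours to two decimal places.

Today: in 06:43→06:45, out 11:57→12:00; 5 h 15 min

5.25 hours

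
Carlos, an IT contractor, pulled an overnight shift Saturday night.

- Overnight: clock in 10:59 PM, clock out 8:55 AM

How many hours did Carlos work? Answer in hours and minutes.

9 h 56 min

Overnight: 10:59 PM → midnight = 1 h 1 min; midnight → 8:55 AM = 8 h 55 min; span 9 h 56 min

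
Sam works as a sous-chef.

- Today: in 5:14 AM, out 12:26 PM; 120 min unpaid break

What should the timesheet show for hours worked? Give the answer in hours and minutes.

5 h 12 min

Today: 5:14 AM–12:26 PM = 7 h 12 min; less 120 min break → 5 h 12 min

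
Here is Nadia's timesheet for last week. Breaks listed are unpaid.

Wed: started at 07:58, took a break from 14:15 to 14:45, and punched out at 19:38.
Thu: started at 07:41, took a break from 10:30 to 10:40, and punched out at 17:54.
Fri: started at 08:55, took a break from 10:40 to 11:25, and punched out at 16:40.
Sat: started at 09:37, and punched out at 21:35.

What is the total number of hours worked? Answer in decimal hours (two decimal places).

Wed: 07:58–19:38 = 11 h 40 min; less 30 min break → 11 h 10 min
Thu: 07:41–17:54 = 10 h 13 min; less 10 min break → 10 h 3 min
Fri: 08:55–16:40 = 7 h 45 min; less 45 min break → 7 h 0 min
Sat: 09:37–21:35 = 11 h 58 min
Total: 11 h 10 min + 10 h 3 min + 7 h 0 min + 11 h 58 min = 40 h 11 min.

40.18 hours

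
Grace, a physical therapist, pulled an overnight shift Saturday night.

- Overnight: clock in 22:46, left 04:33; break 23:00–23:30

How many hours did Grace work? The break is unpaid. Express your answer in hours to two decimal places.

5.28 hours

Overnight: 22:46 → midnight = 1 h 14 min; midnight → 04:33 = 4 h 33 min; span 5 h 47 min; less 30 min break → 5 h 17 min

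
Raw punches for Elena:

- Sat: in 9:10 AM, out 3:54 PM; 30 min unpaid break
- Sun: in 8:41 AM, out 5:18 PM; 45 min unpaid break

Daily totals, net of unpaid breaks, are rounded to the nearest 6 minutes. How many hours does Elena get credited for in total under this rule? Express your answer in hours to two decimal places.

14.10 hours

Sat: 9:10 AM–3:54 PM = 6 h 44 min − 30 min = 6 h 14 min → rounds to 6 h 12 min
Sun: 8:41 AM–5:18 PM = 8 h 37 min − 45 min = 7 h 52 min → rounds to 7 h 54 min
Total credited: 14 h 6 min.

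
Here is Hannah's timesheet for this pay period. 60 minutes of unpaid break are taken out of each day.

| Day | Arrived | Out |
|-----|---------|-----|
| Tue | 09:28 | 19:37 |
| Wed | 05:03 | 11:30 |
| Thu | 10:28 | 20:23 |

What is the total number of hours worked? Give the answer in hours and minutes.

23 h 31 min

Tue: 09:28–19:37 = 10 h 9 min; less 60 min break → 9 h 9 min
Wed: 05:03–11:30 = 6 h 27 min; less 60 min break → 5 h 27 min
Thu: 10:28–20:23 = 9 h 55 min; less 60 min break → 8 h 55 min
Total: 9 h 9 min + 5 h 27 min + 8 h 55 min = 23 h 31 min.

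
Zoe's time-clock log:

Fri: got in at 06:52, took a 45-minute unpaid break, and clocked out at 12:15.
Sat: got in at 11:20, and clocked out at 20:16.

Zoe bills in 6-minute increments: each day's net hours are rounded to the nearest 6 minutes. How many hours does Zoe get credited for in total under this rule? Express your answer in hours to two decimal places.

Fri: 06:52–12:15 = 5 h 23 min − 45 min = 4 h 38 min → rounds to 4 h 36 min
Sat: 11:20–20:16 = 8 h 56 min → rounds to 8 h 54 min
Total credited: 13 h 30 min.

13.50 hours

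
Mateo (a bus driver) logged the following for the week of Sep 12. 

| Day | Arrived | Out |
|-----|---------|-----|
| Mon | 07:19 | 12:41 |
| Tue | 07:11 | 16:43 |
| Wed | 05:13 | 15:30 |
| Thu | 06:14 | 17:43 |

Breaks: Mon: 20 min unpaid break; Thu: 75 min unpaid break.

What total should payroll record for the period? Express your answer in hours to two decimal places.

Mon: 07:19–12:41 = 5 h 22 min; less 20 min break → 5 h 2 min
Tue: 07:11–16:43 = 9 h 32 min
Wed: 05:13–15:30 = 10 h 17 min
Thu: 06:14–17:43 = 11 h 29 min; less 75 min break → 10 h 14 min
Total: 5 h 2 min + 9 h 32 min + 10 h 17 min + 10 h 14 min = 35 h 5 min.

35.08 hours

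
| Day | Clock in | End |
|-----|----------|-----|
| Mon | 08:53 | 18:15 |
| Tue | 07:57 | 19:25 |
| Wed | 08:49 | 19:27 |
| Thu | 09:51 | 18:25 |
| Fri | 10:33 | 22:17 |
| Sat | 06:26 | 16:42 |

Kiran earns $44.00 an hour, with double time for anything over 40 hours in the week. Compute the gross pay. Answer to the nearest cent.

Mon: 08:53–18:15 = 9 h 22 min
Tue: 07:57–19:25 = 11 h 28 min
Wed: 08:49–19:27 = 10 h 38 min
Thu: 09:51–18:25 = 8 h 34 min
Fri: 10:33–22:17 = 11 h 44 min
Sat: 06:26–16:42 = 10 h 16 min
Total worked: 62 h 2 min = 3722 min.
Regular 40 h 0 min = 2400 min at $44.00/h; overtime 22 h 2 min = 1322 min at $88.00/h.
Pay = (2400 × $44.00 + 1322 × $88.00) ÷ 60 = $3698.93.

$3698.93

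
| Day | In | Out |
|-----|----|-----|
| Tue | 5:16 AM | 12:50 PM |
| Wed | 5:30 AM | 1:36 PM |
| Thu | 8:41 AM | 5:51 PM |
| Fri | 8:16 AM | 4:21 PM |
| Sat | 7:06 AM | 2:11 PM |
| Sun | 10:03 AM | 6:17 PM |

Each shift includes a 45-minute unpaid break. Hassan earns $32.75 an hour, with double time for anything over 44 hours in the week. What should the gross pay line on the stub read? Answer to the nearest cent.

$1432.27

Tue: 5:16 AM–12:50 PM = 7 h 34 min; less 45 min break → 6 h 49 min
Wed: 5:30 AM–1:36 PM = 8 h 6 min; less 45 min break → 7 h 21 min
Thu: 8:41 AM–5:51 PM = 9 h 10 min; less 45 min break → 8 h 25 min
Fri: 8:16 AM–4:21 PM = 8 h 5 min; less 45 min break → 7 h 20 min
Sat: 7:06 AM–2:11 PM = 7 h 5 min; less 45 min break → 6 h 20 min
Sun: 10:03 AM–6:17 PM = 8 h 14 min; less 45 min break → 7 h 29 min
Total worked: 43 h 44 min = 2624 min.
Regular 43 h 44 min = 2624 min at $32.75/h; overtime 0 h 0 min = 0 min at $65.50/h.
Pay = (2624 × $32.75 + 0 × $65.50) ÷ 60 = $1432.27.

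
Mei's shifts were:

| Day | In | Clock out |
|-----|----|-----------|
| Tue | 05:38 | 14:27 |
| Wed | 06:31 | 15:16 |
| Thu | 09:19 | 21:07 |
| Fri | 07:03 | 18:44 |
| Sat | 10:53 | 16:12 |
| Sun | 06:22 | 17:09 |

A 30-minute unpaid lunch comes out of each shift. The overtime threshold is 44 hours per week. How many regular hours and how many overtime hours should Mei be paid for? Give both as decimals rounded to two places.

Regular 44.00 hours, overtime 10.15 hours

Tue: 05:38–14:27 = 8 h 49 min; less 30 min break → 8 h 19 min
Wed: 06:31–15:16 = 8 h 45 min; less 30 min break → 8 h 15 min
Thu: 09:19–21:07 = 11 h 48 min; less 30 min break → 11 h 18 min
Fri: 07:03–18:44 = 11 h 41 min; less 30 min break → 11 h 11 min
Sat: 10:53–16:12 = 5 h 19 min; less 30 min break → 4 h 49 min
Sun: 06:22–17:09 = 10 h 47 min; less 30 min break → 10 h 17 min
Total worked: 54 h 9 min = 54.15 h.
Threshold 44 h → overtime 10 h 9 min, regular 44 h 0 min.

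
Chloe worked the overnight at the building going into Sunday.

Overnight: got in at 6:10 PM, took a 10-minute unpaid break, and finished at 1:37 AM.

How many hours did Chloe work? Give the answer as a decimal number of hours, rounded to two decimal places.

7.28 hours

Overnight: 6:10 PM → midnight = 5 h 50 min; midnight → 1:37 AM = 1 h 37 min; span 7 h 27 min; less 10 min break → 7 h 17 min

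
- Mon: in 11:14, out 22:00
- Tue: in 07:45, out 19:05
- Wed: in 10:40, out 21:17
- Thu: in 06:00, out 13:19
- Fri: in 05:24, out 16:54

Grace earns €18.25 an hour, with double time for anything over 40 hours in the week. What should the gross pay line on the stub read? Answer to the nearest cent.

Mon: 11:14–22:00 = 10 h 46 min
Tue: 07:45–19:05 = 11 h 20 min
Wed: 10:40–21:17 = 10 h 37 min
Thu: 06:00–13:19 = 7 h 19 min
Fri: 05:24–16:54 = 11 h 30 min
Total worked: 51 h 32 min = 3092 min.
Regular 40 h 0 min = 2400 min at €18.25/h; overtime 11 h 32 min = 692 min at €36.50/h.
Pay = (2400 × €18.25 + 692 × €36.50) ÷ 60 = €1150.97.

€1150.97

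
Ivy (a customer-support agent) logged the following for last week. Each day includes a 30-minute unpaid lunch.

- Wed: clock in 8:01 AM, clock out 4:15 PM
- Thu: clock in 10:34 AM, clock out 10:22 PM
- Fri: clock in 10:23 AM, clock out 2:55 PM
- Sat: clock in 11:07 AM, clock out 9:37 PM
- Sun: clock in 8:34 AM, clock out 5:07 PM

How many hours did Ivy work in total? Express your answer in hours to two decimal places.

41.12 hours

Wed: 8:01 AM–4:15 PM = 8 h 14 min; less 30 min break → 7 h 44 min
Thu: 10:34 AM–10:22 PM = 11 h 48 min; less 30 min break → 11 h 18 min
Fri: 10:23 AM–2:55 PM = 4 h 32 min; less 30 min break → 4 h 2 min
Sat: 11:07 AM–9:37 PM = 10 h 30 min; less 30 min break → 10 h 0 min
Sun: 8:34 AM–5:07 PM = 8 h 33 min; less 30 min break → 8 h 3 min
Total: 7 h 44 min + 11 h 18 min + 4 h 2 min + 10 h 0 min + 8 h 3 min = 41 h 7 min.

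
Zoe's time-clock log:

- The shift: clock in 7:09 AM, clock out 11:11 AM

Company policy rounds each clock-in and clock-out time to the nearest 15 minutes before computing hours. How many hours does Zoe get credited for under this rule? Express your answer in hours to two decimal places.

The shift: in 7:09 AM→7:15 AM, out 11:11 AM→11:15 AM; 4 h 0 min

4.00 hours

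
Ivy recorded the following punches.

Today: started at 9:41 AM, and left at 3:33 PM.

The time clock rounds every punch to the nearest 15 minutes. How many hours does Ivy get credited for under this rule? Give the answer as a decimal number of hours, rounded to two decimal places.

5.75 hours

Today: in 9:41 AM→9:45 AM, out 3:33 PM→3:30 PM; 5 h 45 min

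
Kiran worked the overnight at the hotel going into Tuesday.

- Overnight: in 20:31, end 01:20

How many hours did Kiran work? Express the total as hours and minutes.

4 h 49 min

Overnight: 20:31 → midnight = 3 h 29 min; midnight → 01:20 = 1 h 20 min; span 4 h 49 min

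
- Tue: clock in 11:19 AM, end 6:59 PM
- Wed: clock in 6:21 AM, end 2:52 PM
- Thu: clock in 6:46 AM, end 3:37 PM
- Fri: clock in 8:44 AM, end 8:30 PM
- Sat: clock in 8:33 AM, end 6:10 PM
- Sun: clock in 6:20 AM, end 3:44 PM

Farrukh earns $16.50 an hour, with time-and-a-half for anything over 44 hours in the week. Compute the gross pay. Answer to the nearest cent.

Tue: 11:19 AM–6:59 PM = 7 h 40 min
Wed: 6:21 AM–2:52 PM = 8 h 31 min
Thu: 6:46 AM–3:37 PM = 8 h 51 min
Fri: 8:44 AM–8:30 PM = 11 h 46 min
Sat: 8:33 AM–6:10 PM = 9 h 37 min
Sun: 6:20 AM–3:44 PM = 9 h 24 min
Total worked: 55 h 49 min = 3349 min.
Regular 44 h 0 min = 2640 min at $16.50/h; overtime 11 h 49 min = 709 min at $24.75/h.
Pay = (2640 × $16.50 + 709 × $24.75) ÷ 60 = $1018.46.

$1018.46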